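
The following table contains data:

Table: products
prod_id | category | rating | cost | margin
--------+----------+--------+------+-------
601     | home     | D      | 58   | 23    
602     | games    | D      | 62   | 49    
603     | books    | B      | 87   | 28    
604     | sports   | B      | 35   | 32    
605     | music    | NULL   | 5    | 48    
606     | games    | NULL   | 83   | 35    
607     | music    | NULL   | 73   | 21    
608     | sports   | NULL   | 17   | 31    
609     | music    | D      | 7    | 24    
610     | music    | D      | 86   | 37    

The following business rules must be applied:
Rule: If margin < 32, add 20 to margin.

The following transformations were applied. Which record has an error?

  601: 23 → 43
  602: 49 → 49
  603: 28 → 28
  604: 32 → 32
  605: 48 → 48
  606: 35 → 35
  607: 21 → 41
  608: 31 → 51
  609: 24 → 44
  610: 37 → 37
Record 603 has an error. The correct transformed value should be 48, not 28.

Step 1: Check each record against the rule
Step 2: Record 603 has margin = 28
Step 3: Since 28 < 32, the bonus should have been applied
Step 4: Correct value = 48, but claimed value = 28
Conclusion: Record 603 has the error.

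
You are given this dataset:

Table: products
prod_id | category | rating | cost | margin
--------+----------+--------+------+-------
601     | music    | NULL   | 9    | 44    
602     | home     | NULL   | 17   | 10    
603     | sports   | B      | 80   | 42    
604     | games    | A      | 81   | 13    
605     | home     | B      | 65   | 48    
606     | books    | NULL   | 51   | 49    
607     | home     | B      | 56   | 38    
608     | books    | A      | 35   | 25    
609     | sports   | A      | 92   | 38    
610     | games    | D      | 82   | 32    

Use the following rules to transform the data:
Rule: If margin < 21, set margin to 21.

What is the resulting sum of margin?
358

Step 1: 2 records have margin < 21
Step 2: These records originally summed to 23
Step 3: After setting to minimum: 2 × 21 = 42
Step 4: Unaffected records sum: 316
Step 5: Final sum = 42 + 316 = 358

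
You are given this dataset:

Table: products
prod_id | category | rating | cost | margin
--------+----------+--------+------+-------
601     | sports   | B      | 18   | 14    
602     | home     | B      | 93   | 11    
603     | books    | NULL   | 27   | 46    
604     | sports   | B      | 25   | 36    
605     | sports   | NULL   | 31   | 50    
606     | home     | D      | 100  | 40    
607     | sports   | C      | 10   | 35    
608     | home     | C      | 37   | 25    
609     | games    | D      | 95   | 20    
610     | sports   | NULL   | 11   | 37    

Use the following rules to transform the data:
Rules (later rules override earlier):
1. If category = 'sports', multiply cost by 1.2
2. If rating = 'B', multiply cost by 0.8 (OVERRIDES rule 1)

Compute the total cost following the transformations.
430.2

Step 1: Rule 2 takes priority for records with rating = 'B'
  - 3 records: 136 × 0.8 = 108.8
Step 2: Rule 1 applies to remaining records with category = 'sports'
  - 3 records: 52 × 1.2 = 62.4
Step 3: Other records unchanged: 259
Step 4: Final sum = 108.8 + 62.4 + 259 = 430.2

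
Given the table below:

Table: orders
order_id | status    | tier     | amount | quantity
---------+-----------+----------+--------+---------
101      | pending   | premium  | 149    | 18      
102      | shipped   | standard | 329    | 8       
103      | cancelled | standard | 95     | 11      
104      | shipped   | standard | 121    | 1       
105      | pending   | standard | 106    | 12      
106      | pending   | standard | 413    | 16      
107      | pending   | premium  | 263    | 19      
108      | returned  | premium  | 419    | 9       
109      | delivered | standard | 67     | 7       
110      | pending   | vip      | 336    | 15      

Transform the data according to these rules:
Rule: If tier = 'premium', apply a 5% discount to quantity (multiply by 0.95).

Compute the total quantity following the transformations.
113.7

Step 1: Records with tier = 'premium' have total quantity = 46
Step 2: Apply multiplier: 46 × 0.95 = 43.7
Step 3: Other records total: 70
Step 4: Final sum = 43.7 + 70 = 113.7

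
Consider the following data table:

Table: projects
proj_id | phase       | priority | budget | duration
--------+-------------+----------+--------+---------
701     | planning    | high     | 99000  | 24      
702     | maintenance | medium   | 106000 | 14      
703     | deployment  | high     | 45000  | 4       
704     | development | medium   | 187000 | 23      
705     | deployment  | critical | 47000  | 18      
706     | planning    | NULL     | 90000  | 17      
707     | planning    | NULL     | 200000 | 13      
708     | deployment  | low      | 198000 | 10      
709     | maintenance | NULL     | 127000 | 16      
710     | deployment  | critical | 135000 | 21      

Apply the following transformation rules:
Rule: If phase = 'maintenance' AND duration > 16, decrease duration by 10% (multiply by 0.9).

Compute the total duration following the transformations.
160

Step 1: Find records where phase = 'maintenance' AND duration > 16
Step 2: 0 records match, summing to 0
Step 3: After multiplier: 0 × 0.9 = 0.0
Step 4: Unaffected records sum: 160
Step 5: Final sum = 0.0 + 160 = 160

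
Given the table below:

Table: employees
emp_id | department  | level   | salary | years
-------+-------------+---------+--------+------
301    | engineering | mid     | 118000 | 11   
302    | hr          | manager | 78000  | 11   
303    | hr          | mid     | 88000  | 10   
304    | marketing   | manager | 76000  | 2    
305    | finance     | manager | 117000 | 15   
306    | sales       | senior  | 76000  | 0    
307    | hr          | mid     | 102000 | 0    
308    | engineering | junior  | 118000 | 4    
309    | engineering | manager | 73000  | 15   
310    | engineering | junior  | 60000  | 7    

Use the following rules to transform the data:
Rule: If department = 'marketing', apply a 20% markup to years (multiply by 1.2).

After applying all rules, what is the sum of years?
75.4

Step 1: Records with department = 'marketing' have total years = 2
Step 2: Apply multiplier: 2 × 1.2 = 2.4
Step 3: Other records total: 73
Step 4: Final sum = 2.4 + 73 = 75.4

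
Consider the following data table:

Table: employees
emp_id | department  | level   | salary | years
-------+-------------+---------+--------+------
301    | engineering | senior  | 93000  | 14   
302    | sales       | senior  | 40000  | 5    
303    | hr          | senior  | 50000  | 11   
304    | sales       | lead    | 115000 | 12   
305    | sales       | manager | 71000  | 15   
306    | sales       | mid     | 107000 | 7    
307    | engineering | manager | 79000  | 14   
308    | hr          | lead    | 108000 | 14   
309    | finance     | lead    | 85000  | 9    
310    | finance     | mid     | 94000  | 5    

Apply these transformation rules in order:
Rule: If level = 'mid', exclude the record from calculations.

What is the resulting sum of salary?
641000

Step 1: Identify records where level = 'mid'
Step 2: The excluded records sum to 201000
Step 3: Original total salary = 842000
Step 4: Remaining total = 842000 - 201000 = 641000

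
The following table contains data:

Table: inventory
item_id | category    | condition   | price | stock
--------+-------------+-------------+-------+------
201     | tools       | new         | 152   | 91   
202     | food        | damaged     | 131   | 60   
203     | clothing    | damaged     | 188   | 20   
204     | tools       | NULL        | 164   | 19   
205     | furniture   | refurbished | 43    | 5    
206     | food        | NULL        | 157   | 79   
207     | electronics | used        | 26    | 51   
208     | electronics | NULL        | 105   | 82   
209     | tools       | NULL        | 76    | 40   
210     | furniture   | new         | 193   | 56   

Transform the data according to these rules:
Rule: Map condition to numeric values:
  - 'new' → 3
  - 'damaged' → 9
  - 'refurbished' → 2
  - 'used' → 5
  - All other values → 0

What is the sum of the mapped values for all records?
31

Step 1: Apply mapping to each record
Step 2: Count by status:
  'new': 2 records × 3 = 6
  'damaged': 2 records × 9 = 18
  'refurbished': 1 records × 2 = 2
  'used': 1 records × 5 = 5
Step 3: Sum all mapped values = 31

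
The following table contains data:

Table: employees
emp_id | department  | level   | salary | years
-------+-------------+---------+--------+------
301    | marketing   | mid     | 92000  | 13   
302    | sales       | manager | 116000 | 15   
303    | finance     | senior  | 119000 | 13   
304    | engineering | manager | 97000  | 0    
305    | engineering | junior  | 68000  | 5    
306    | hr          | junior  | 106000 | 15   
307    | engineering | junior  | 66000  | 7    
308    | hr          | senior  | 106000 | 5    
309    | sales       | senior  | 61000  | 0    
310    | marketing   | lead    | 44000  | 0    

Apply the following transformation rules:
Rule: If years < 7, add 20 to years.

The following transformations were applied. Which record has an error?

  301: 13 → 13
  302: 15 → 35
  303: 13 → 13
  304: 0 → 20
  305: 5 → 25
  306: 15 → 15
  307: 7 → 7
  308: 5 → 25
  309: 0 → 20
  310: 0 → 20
Record 302 has an error. The correct transformed value should be 15, not 35.

Step 1: Check each record against the rule
Step 2: Record 302 has years = 15
Step 3: Since 15 >= 7, the bonus should not have been applied
Step 4: Correct value = 15, but claimed value = 35
Conclusion: Record 302 has the error.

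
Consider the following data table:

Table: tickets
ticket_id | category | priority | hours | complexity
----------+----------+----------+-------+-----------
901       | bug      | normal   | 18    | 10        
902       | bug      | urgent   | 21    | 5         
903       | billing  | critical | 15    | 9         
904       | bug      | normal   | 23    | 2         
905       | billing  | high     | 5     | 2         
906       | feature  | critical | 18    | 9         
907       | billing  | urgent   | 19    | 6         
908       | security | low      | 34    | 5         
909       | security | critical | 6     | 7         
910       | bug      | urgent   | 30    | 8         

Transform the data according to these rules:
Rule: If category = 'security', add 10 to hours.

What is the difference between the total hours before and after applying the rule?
20

Step 1: Original sum of hours = 189
Step 2: 2 records have category = 'security'
Step 3: Each affected record changes by 10
Step 4: Total change = 2 × 10 = 20
Step 5: New sum = 189 + 20 = 209
Step 6: Difference = |209 - 189| = 20
        (Sum increased by 20)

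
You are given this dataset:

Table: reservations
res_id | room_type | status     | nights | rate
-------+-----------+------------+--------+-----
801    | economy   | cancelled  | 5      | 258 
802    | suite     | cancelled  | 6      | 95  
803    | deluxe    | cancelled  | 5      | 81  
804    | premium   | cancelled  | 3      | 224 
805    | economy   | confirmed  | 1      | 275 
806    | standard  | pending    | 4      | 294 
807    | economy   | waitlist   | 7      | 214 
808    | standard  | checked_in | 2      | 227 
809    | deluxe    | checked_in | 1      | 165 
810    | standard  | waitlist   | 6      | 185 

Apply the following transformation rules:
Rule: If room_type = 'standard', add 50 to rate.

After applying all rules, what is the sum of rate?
2168

Step 1: Count records where room_type = 'standard': 3
Step 2: Total bonus added: 3 × 50 = 150
Step 3: Original sum of rate: 2018
Step 4: Final sum = 2018 + 150 = 2168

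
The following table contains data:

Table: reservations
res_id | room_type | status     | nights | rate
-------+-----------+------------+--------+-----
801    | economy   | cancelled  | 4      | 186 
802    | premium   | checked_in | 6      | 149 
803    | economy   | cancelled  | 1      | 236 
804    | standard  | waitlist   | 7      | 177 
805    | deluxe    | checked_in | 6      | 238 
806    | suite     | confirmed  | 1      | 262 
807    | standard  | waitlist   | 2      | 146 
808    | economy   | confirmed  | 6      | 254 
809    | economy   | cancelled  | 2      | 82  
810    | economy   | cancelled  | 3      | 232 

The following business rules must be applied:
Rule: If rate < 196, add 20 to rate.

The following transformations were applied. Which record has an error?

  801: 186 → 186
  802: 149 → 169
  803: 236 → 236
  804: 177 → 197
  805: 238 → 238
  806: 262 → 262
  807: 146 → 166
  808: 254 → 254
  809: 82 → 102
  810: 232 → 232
Record 801 has an error. The correct transformed value should be 206, not 186.

Step 1: Check each record against the rule
Step 2: Record 801 has rate = 186
Step 3: Since 186 < 196, the bonus should have been applied
Step 4: Correct value = 206, but claimed value = 186
Conclusion: Record 801 has the error.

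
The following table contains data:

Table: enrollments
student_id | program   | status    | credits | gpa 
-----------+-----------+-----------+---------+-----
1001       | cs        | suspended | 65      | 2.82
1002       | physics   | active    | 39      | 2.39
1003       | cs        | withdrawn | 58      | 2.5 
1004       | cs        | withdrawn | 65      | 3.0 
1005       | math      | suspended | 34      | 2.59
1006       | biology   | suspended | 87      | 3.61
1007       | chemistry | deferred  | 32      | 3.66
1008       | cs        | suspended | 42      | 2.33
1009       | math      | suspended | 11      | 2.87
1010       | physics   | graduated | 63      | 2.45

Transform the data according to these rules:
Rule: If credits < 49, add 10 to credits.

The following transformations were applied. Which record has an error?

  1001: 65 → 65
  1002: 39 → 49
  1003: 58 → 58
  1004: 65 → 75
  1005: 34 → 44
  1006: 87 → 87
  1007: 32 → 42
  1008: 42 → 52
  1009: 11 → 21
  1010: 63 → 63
Record 1004 has an error. The correct transformed value should be 65, not 75.

Step 1: Check each record against the rule
Step 2: Record 1004 has credits = 65
Step 3: Since 65 >= 49, the bonus should not have been applied
Step 4: Correct value = 65, but claimed value = 75
Conclusion: Record 1004 has the error.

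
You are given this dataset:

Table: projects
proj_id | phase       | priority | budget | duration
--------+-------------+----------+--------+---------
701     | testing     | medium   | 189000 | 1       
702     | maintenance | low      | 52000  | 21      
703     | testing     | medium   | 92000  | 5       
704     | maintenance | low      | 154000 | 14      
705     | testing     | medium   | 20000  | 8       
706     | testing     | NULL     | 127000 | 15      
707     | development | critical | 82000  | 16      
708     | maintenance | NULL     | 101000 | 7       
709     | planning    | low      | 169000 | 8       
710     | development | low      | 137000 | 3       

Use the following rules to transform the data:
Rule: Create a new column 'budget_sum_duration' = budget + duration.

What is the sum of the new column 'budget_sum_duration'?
1123098

Step 1: For each record, compute budget + duration
Example calculations:
  189000 + 1 = 189001
  52000 + 21 = 52021
  92000 + 5 = 92005
  ...
Step 2: Sum all derived values
Step 3: Total = 1123098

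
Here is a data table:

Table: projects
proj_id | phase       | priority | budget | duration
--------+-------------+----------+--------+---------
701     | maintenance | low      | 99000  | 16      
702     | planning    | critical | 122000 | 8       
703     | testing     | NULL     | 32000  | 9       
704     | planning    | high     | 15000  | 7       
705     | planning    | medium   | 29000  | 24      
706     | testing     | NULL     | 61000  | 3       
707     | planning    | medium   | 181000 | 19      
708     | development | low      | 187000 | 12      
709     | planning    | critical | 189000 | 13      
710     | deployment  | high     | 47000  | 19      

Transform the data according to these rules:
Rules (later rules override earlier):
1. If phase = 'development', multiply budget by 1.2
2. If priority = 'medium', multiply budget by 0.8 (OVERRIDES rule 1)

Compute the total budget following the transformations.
957400.0

Step 1: Rule 2 takes priority for records with priority = 'medium'
  - 2 records: 210000 × 0.8 = 168000.0
Step 2: Rule 1 applies to remaining records with phase = 'development'
  - 1 records: 187000 × 1.2 = 224400.0
Step 3: Other records unchanged: 565000
Step 4: Final sum = 168000.0 + 224400.0 + 565000 = 957400.0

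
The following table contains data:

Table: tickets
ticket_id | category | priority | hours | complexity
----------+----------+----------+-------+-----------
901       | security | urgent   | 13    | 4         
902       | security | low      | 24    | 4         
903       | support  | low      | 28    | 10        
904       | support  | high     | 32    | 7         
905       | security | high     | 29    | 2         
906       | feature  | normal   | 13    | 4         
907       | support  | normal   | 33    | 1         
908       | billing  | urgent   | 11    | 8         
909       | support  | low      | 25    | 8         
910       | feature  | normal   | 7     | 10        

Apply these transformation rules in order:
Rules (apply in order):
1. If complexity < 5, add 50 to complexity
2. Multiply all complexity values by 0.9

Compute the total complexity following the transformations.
277.2

Step 1: Apply Rule 1 - Add 50 to records with complexity < 5
  - 5 records affected: 15 + (5 × 50) = 265
  - Unaffected records: 43
  - Sum after Rule 1: 308
Step 2: Apply Rule 2 - Multiply all by 0.9
  - 308 × 0.9 = 277.2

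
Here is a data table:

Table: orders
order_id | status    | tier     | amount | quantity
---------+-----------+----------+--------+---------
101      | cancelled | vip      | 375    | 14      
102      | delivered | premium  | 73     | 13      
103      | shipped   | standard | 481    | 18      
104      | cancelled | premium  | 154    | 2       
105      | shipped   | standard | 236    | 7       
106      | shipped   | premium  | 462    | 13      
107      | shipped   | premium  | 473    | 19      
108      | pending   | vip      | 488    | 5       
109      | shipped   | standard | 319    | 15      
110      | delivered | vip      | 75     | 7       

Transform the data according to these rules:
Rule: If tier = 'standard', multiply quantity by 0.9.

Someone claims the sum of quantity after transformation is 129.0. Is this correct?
No, the correct result is 109.0.

Step 1: Calculate the correct sum after transformation
Step 2: Apply multiplier 0.9 to records where tier = 'standard'
Step 3: Correct result = 109.0
Step 4: Claimed result = 129.0
Step 5: 109.0 ≠ 129.0
Conclusion: The claimed result is incorrect. The correct answer is 109.0.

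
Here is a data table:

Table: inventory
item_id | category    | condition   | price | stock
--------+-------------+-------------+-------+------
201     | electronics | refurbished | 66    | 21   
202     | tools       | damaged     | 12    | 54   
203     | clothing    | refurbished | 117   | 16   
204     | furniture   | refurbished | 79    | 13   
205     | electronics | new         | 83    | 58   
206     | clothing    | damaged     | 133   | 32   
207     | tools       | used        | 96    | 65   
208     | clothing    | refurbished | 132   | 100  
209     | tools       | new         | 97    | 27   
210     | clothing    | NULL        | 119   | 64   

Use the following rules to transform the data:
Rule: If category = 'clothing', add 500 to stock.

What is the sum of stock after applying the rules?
2450

Step 1: Count records where category = 'clothing': 4
Step 2: Total bonus added: 4 × 500 = 2000
Step 3: Original sum of stock: 450
Step 4: Final sum = 450 + 2000 = 2450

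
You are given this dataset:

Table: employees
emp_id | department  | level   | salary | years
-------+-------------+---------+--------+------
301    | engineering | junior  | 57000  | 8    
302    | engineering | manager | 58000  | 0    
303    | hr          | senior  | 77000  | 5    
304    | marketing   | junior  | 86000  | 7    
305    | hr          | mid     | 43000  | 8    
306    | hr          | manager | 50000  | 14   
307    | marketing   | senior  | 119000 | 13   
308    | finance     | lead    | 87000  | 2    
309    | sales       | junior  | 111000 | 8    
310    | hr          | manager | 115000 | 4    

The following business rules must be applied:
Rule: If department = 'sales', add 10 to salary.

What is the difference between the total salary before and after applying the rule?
10

Step 1: Original sum of salary = 803000
Step 2: 1 records have department = 'sales'
Step 3: Each affected record changes by 10
Step 4: Total change = 1 × 10 = 10
Step 5: New sum = 803000 + 10 = 803010
Step 6: Difference = |803010 - 803000| = 10
        (Sum increased by 10)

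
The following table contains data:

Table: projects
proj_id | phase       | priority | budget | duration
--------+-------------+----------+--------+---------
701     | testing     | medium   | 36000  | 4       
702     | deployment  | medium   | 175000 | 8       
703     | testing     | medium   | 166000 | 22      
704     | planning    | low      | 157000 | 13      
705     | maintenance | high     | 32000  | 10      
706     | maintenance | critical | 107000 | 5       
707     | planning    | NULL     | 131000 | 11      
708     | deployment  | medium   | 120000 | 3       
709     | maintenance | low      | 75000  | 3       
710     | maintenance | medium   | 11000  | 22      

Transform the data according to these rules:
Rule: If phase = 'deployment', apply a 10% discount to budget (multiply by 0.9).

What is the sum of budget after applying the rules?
980500.0

Step 1: Records with phase = 'deployment' have total budget = 295000
Step 2: Apply multiplier: 295000 × 0.9 = 265500.0
Step 3: Other records total: 715000
Step 4: Final sum = 265500.0 + 715000 = 980500.0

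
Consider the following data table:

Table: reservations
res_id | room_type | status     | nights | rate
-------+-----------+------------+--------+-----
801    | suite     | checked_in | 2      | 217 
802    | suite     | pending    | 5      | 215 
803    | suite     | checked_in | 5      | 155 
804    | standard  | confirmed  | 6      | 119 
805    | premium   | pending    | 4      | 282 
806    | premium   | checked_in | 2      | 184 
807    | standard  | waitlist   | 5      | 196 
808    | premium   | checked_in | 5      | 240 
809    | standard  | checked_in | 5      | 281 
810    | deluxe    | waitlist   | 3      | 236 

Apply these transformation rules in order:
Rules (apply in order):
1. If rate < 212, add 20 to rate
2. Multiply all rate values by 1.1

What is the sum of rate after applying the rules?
2425.5

Step 1: Apply Rule 1 - Add 20 to records with rate < 212
  - 4 records affected: 654 + (4 × 20) = 734
  - Unaffected records: 1471
  - Sum after Rule 1: 2205
Step 2: Apply Rule 2 - Multiply all by 1.1
  - 2205 × 1.1 = 2425.5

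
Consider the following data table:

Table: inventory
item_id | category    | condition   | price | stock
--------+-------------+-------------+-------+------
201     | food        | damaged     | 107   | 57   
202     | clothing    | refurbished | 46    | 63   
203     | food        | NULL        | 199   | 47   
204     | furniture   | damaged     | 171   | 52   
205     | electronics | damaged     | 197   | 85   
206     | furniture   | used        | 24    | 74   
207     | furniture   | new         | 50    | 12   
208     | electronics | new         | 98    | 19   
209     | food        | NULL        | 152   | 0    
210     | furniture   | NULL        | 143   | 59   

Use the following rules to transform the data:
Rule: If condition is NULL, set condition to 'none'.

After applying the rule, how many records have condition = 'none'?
3

Step 1: Count records where condition IS NULL
Step 2: Found 3 records with NULL condition
Step 3: These records will have condition set to 'none'
Step 4: Records already having condition = 'none': 0
Step 5: Answer: 3 + 0 = 3 records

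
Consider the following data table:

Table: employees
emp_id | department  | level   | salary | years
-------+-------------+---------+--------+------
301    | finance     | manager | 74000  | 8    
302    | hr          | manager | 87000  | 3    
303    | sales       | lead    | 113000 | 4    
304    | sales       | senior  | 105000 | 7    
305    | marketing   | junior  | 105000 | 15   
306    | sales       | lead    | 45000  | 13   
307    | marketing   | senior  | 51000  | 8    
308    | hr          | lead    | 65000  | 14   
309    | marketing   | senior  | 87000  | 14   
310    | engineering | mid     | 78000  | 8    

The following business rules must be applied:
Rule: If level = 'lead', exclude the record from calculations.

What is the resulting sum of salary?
587000

Step 1: Identify records where level = 'lead'
Step 2: The excluded records sum to 223000
Step 3: Original total salary = 810000
Step 4: Remaining total = 810000 - 223000 = 587000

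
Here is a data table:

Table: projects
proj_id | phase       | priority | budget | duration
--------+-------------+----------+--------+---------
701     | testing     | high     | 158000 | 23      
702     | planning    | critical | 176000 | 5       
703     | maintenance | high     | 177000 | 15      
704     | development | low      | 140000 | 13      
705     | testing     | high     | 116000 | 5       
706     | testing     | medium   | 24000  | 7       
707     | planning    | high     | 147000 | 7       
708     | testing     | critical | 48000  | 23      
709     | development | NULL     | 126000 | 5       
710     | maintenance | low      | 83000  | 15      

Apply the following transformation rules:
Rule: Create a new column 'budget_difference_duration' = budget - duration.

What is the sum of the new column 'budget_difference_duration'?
1194882

Step 1: For each record, compute budget - duration
Example calculations:
  158000 - 23 = 157977
  176000 - 5 = 175995
  177000 - 15 = 176985
  ...
Step 2: Sum all derived values
Step 3: Total = 1194882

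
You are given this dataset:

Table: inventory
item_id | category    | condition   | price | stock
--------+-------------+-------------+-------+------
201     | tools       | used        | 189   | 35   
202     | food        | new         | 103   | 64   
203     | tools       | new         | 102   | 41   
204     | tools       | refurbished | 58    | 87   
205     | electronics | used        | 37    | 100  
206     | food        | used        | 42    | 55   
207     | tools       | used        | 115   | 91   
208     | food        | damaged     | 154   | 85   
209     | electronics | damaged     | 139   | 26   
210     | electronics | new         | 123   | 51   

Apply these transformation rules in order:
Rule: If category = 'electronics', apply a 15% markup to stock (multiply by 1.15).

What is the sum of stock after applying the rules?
661.55

Step 1: Records with category = 'electronics' have total stock = 177
Step 2: Apply multiplier: 177 × 1.15 = 203.55
Step 3: Other records total: 458
Step 4: Final sum = 203.55 + 458 = 661.55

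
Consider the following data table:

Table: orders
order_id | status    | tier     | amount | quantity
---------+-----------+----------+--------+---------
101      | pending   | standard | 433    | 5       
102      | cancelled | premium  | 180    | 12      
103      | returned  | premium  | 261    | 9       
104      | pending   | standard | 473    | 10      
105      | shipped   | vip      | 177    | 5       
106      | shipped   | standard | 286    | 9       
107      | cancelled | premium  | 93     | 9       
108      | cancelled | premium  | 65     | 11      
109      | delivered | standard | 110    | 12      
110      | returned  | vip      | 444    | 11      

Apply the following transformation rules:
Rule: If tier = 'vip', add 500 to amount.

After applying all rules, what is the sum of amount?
3522

Step 1: Count records where tier = 'vip': 2
Step 2: Total bonus added: 2 × 500 = 1000
Step 3: Original sum of amount: 2522
Step 4: Final sum = 2522 + 1000 = 3522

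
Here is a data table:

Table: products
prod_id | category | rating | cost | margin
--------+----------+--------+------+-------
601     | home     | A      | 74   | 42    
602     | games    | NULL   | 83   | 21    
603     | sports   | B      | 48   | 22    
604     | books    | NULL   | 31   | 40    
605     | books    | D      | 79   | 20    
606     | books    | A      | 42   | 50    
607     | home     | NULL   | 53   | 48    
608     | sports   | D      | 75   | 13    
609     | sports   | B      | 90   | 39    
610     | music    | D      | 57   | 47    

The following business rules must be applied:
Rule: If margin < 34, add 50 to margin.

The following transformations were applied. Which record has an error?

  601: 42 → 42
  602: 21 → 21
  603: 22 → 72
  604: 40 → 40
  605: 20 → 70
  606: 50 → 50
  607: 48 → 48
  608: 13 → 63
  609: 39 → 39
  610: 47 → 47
Record 602 has an error. The correct transformed value should be 71, not 21.

Step 1: Check each record against the rule
Step 2: Record 602 has margin = 21
Step 3: Since 21 < 34, the bonus should have been applied
Step 4: Correct value = 71, but claimed value = 21
Conclusion: Record 602 has the error.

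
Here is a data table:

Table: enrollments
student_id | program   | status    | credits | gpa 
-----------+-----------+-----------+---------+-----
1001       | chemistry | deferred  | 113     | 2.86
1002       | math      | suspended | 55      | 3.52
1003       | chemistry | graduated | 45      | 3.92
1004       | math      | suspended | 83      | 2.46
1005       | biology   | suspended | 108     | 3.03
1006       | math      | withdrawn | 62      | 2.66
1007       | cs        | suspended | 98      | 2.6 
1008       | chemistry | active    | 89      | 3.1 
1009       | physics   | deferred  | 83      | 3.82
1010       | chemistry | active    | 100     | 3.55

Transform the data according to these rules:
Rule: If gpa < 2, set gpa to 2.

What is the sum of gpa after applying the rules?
31.52

Step 1: 0 records have gpa < 2
Step 2: These records originally summed to 0
Step 3: After setting to minimum: 0 × 2 = 0
Step 4: Unaffected records sum: 31.52
Step 5: Final sum = 0 + 31.52 = 31.52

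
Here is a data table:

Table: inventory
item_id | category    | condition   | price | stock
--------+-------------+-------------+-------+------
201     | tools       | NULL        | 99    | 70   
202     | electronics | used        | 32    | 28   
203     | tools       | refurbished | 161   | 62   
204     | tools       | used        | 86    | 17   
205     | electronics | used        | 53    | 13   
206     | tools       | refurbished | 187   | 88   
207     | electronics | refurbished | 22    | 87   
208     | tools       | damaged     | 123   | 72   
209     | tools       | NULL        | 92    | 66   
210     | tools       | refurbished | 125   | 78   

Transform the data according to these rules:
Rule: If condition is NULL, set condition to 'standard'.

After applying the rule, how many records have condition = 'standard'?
2

Step 1: Count records where condition IS NULL
Step 2: Found 2 records with NULL condition
Step 3: These records will have condition set to 'standard'
Step 4: Records already having condition = 'standard': 0
Step 5: Answer: 2 + 0 = 2 records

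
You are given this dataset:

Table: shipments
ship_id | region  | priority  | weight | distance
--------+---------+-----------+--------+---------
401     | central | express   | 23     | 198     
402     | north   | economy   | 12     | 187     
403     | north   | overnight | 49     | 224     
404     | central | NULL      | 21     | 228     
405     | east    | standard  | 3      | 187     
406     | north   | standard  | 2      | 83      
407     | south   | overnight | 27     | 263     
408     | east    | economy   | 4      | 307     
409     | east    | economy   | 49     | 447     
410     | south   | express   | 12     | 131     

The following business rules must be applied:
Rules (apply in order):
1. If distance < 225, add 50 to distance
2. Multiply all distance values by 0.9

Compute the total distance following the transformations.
2299.5

Step 1: Apply Rule 1 - Add 50 to records with distance < 225
  - 6 records affected: 1010 + (6 × 50) = 1310
  - Unaffected records: 1245
  - Sum after Rule 1: 2555
Step 2: Apply Rule 2 - Multiply all by 0.9
  - 2555 × 0.9 = 2299.5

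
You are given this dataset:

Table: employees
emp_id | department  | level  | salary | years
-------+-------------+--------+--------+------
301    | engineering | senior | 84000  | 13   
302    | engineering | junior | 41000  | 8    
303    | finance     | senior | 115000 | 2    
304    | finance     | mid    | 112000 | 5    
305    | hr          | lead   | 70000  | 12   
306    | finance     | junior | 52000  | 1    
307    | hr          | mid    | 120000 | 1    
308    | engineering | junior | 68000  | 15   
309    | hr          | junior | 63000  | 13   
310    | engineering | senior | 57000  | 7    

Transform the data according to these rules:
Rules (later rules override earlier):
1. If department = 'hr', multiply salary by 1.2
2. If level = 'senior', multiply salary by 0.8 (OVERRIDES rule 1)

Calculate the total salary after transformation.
781400.0

Step 1: Rule 2 takes priority for records with level = 'senior'
  - 3 records: 256000 × 0.8 = 204800.0
Step 2: Rule 1 applies to remaining records with department = 'hr'
  - 3 records: 253000 × 1.2 = 303600.0
Step 3: Other records unchanged: 273000
Step 4: Final sum = 204800.0 + 303600.0 + 273000 = 781400.0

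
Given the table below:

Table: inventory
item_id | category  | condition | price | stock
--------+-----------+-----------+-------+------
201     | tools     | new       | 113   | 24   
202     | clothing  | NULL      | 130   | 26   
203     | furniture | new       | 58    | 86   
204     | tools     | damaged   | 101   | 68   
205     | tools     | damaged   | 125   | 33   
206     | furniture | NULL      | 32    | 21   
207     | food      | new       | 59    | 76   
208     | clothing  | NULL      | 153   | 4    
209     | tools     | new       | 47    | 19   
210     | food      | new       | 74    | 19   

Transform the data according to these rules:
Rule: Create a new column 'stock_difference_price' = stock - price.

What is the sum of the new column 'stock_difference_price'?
-516

Step 1: For each record, compute stock - price
Example calculations:
  24 - 113 = -89
  26 - 130 = -104
  86 - 58 = 28
  ...
Step 2: Sum all derived values
Step 3: Total = -516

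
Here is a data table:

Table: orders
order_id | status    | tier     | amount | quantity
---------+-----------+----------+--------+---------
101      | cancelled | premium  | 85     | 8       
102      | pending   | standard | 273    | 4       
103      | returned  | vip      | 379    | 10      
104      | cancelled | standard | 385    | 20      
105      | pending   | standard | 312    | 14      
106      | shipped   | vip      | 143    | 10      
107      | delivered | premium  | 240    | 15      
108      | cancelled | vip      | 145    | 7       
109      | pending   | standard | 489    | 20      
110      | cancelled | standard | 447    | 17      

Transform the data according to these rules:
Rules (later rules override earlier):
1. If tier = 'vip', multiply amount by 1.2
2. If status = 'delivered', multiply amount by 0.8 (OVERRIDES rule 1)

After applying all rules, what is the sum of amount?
2983.4

Step 1: Rule 2 takes priority for records with status = 'delivered'
  - 1 records: 240 × 0.8 = 192.0
Step 2: Rule 1 applies to remaining records with tier = 'vip'
  - 3 records: 667 × 1.2 = 800.4
Step 3: Other records unchanged: 1991
Step 4: Final sum = 192.0 + 800.4 + 1991 = 2983.4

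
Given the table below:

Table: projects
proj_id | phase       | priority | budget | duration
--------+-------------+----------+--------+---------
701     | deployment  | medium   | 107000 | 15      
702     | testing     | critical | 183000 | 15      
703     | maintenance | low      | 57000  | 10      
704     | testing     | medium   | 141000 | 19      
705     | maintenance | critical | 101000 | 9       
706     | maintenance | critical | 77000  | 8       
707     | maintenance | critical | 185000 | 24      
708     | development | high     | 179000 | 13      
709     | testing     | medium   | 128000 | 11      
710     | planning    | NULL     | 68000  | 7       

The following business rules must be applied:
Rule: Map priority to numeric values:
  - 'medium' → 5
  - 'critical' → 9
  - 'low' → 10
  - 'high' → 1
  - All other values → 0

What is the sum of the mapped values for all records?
62

Step 1: Apply mapping to each record
Step 2: Count by status:
  'medium': 3 records × 5 = 15
  'critical': 4 records × 9 = 36
  'low': 1 records × 10 = 10
  'high': 1 records × 1 = 1
Step 3: Sum all mapped values = 62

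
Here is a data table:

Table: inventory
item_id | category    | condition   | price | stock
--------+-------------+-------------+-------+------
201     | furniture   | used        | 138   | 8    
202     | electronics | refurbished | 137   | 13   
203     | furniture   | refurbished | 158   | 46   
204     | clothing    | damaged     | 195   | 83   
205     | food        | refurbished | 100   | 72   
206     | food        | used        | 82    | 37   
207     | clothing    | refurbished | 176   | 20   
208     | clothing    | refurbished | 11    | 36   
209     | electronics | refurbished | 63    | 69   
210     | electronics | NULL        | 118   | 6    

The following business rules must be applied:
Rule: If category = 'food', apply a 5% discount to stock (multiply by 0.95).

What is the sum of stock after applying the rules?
384.55

Step 1: Records with category = 'food' have total stock = 109
Step 2: Apply multiplier: 109 × 0.95 = 103.55
Step 3: Other records total: 281
Step 4: Final sum = 103.55 + 281 = 384.55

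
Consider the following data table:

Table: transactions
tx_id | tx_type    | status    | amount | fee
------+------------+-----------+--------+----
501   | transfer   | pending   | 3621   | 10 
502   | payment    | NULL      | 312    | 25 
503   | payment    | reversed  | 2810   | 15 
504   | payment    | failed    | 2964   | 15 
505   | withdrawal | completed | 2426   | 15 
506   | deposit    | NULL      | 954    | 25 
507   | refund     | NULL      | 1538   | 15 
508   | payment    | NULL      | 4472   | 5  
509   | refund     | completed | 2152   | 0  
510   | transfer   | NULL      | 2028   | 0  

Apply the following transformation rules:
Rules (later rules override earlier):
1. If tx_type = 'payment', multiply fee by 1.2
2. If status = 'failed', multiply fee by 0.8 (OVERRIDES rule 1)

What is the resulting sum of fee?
131.0

Step 1: Rule 2 takes priority for records with status = 'failed'
  - 1 records: 15 × 0.8 = 12.0
Step 2: Rule 1 applies to remaining records with tx_type = 'payment'
  - 3 records: 45 × 1.2 = 54.0
Step 3: Other records unchanged: 65
Step 4: Final sum = 12.0 + 54.0 + 65 = 131.0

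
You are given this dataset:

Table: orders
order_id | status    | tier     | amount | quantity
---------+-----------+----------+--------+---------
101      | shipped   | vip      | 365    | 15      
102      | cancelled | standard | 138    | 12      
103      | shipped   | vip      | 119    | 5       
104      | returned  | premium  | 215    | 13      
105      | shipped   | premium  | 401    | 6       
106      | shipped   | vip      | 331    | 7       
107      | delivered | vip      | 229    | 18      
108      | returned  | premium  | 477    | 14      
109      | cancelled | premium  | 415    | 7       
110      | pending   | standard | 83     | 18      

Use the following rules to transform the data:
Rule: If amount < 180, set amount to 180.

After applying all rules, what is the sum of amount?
2973

Step 1: 3 records have amount < 180
Step 2: These records originally summed to 340
Step 3: After setting to minimum: 3 × 180 = 540
Step 4: Unaffected records sum: 2433
Step 5: Final sum = 540 + 2433 = 2973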